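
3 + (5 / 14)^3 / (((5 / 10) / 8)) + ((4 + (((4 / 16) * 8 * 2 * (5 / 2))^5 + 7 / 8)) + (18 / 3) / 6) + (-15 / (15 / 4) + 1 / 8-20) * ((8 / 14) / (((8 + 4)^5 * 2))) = 34143029125489 / 341397504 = 100009.60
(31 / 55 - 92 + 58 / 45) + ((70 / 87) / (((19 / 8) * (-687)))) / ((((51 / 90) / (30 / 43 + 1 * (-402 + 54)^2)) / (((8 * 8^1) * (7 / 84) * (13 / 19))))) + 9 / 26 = -10699388370230333 / 22554676685970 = -474.38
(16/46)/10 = 4/115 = 0.03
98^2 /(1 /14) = 134456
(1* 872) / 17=872 / 17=51.29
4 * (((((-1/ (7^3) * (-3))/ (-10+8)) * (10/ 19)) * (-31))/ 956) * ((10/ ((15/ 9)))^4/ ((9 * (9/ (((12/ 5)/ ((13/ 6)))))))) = 107136/ 20248319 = 0.01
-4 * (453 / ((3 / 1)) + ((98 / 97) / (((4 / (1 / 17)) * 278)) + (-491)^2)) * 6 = -1327032671142 / 229211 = -5789568.00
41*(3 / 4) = 123 / 4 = 30.75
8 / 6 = 4 / 3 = 1.33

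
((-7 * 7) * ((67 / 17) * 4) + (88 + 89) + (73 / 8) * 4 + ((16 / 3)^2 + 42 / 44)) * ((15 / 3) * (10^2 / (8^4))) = -111408625 / 1723392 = -64.64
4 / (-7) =-4 / 7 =-0.57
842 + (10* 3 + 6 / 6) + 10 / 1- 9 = 874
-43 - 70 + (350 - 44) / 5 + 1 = -254 / 5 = -50.80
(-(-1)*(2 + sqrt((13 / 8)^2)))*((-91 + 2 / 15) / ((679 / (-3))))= 39527 / 27160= 1.46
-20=-20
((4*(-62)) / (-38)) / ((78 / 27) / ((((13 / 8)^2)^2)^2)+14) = 35013672486 / 75428741953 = 0.46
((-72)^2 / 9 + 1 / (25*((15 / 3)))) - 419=19626 / 125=157.01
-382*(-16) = 6112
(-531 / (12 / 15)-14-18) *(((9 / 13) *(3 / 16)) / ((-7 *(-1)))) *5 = -375705 / 5824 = -64.51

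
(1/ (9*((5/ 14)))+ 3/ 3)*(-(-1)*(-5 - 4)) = -59/ 5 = -11.80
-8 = -8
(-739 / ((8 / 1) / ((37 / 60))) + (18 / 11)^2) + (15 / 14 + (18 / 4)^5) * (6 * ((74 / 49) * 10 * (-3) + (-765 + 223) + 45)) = -6007784.46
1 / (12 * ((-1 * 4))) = -1 / 48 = -0.02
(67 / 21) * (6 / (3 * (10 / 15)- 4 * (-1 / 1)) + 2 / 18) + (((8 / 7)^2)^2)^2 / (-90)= 2733703226 / 778248135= 3.51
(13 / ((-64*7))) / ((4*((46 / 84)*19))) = -39 / 55936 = -0.00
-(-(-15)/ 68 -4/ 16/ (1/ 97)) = 817/ 34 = 24.03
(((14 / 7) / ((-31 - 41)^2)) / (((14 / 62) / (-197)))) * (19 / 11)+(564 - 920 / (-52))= 1507745779 / 2594592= 581.11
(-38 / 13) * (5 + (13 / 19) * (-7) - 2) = 68 / 13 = 5.23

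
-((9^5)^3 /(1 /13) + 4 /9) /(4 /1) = -24089262455073937 /36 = -669146179307609.36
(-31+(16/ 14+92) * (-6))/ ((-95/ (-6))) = -24774/ 665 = -37.25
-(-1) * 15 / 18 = 5 / 6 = 0.83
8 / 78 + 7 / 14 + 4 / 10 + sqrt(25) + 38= 17161 / 390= 44.00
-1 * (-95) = 95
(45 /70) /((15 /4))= 6 /35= 0.17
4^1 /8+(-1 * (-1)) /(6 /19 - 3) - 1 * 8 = -803 /102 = -7.87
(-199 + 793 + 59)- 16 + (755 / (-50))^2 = 86501 / 100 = 865.01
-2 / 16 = -1 / 8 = -0.12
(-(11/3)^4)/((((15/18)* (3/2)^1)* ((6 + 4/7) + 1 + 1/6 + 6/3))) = -819896/55215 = -14.85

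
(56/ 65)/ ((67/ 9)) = 504/ 4355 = 0.12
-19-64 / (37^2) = -26075 / 1369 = -19.05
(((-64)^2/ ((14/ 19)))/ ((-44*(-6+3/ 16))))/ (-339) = -155648/ 2427579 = -0.06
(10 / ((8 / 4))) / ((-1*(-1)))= 5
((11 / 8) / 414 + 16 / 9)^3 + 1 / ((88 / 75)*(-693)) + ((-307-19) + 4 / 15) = -49248028632219727 / 153859529134080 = -320.08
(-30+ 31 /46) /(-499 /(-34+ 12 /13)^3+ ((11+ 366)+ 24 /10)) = -53627471500 /693819198369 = -0.08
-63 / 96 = -21 / 32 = -0.66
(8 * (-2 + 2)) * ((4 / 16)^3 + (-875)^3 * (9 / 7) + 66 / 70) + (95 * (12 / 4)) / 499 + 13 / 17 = 11332 / 8483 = 1.34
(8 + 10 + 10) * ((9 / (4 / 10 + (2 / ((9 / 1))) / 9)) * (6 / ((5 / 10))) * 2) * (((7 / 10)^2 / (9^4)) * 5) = 5.32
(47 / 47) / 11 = 1 / 11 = 0.09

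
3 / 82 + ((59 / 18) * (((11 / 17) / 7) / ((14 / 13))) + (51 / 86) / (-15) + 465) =122993654767 / 264344220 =465.28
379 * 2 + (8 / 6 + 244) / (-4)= 2090 / 3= 696.67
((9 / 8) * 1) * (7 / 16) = 63 / 128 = 0.49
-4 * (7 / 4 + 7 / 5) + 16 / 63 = -3889 / 315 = -12.35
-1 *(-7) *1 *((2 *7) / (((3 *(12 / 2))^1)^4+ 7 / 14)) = 196 / 209953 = 0.00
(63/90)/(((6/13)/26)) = 1183/30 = 39.43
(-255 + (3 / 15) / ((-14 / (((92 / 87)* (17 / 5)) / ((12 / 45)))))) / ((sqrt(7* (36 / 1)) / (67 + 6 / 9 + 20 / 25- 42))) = -205662277* sqrt(7) / 1278900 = -425.47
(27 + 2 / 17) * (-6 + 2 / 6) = -461 / 3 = -153.67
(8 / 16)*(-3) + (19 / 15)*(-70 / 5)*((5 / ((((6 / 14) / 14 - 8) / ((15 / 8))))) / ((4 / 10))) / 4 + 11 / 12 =466907 / 37488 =12.45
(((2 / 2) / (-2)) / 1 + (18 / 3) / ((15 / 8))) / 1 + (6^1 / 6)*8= 10.70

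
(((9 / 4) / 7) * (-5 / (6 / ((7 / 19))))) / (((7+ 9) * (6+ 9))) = -1 / 2432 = -0.00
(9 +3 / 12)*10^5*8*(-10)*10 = -740000000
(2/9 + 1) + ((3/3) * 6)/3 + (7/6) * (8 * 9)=785/9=87.22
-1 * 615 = -615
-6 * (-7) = 42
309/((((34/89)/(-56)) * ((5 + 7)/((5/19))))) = -320845/323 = -993.33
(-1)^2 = 1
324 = 324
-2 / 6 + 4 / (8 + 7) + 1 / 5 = 2 / 15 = 0.13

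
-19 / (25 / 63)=-1197 / 25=-47.88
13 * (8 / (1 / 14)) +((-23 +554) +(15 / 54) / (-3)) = 1986.91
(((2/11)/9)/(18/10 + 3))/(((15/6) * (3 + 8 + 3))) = 1/8316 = 0.00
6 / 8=3 / 4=0.75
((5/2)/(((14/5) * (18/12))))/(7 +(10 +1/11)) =0.03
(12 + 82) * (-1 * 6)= -564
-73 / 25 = -2.92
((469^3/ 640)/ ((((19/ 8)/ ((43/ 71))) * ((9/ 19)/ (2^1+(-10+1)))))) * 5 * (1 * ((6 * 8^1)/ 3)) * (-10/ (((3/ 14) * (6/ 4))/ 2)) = 17388937669040/ 5751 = 3023637222.92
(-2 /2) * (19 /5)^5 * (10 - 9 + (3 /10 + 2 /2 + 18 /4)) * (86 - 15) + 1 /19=-113568741109 /296875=-382547.34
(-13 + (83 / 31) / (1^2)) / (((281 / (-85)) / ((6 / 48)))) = 3400 / 8711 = 0.39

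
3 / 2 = 1.50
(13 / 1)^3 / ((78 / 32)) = 2704 / 3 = 901.33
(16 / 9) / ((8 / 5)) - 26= -224 / 9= -24.89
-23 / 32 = -0.72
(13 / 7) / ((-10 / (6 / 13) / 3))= -9 / 35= -0.26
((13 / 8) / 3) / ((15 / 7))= 91 / 360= 0.25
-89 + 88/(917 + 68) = -87577/985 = -88.91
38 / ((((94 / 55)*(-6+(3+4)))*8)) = 1045 / 376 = 2.78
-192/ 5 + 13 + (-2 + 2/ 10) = -136/ 5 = -27.20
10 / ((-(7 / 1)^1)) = -1.43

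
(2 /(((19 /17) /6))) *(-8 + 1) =-1428 /19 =-75.16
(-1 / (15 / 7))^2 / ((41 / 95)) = 931 / 1845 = 0.50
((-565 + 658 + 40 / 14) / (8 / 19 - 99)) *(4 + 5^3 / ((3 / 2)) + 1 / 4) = -13399199 / 157332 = -85.17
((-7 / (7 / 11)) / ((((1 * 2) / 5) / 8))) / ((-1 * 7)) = 220 / 7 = 31.43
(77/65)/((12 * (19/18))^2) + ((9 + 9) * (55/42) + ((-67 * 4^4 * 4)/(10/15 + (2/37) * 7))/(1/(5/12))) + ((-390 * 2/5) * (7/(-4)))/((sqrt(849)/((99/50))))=-520751564821/19053580 + 9009 * sqrt(849)/14150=-27312.35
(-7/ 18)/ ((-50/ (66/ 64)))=77/ 9600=0.01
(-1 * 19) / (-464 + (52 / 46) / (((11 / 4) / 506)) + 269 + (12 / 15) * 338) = -95 / 1417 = -0.07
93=93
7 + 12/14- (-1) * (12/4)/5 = 296/35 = 8.46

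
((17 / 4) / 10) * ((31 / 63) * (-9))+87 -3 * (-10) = 32233 / 280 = 115.12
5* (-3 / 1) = -15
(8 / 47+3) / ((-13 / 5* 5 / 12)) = -1788 / 611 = -2.93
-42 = -42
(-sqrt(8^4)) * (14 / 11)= -81.45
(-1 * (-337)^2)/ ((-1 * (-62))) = -113569/ 62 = -1831.76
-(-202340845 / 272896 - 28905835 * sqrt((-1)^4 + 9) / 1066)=202340845 / 272896 + 28905835 * sqrt(10) / 1066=86490.31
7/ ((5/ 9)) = 63/ 5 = 12.60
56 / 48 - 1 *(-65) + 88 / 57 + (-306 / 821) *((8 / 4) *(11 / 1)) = 59.51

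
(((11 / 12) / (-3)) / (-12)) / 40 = 11 / 17280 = 0.00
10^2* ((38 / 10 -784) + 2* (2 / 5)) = -77940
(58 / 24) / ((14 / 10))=145 / 84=1.73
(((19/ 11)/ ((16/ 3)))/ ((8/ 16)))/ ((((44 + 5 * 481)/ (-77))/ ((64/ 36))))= -266/ 7347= -0.04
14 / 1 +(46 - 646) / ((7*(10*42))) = 676 / 49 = 13.80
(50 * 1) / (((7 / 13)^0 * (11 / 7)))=350 / 11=31.82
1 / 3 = 0.33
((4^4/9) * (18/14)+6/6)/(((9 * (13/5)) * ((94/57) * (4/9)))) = 74955/34216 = 2.19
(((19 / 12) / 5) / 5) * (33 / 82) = 209 / 8200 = 0.03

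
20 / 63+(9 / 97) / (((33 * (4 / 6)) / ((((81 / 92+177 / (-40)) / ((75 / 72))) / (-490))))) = 8590142423 / 27056452500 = 0.32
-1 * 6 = -6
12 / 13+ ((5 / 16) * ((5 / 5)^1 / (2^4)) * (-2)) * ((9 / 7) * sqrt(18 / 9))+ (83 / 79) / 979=929171 / 1005433- 45 * sqrt(2) / 896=0.85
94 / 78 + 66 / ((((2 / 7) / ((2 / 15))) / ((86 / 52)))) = 10168 / 195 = 52.14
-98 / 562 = -49 / 281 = -0.17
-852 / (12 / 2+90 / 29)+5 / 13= -26657 / 286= -93.21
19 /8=2.38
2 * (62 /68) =31 /17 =1.82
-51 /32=-1.59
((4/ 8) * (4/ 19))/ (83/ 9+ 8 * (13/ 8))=9/ 1900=0.00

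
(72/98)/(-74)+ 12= 21738/1813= 11.99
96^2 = 9216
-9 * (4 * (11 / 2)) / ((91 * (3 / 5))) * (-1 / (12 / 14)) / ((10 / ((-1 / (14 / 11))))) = -121 / 364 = -0.33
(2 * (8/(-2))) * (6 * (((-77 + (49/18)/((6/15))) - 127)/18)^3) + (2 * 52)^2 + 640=422700464323/5668704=74567.39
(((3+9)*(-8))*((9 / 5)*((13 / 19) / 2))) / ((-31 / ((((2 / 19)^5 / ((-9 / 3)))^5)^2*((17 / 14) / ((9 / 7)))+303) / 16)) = 9244.95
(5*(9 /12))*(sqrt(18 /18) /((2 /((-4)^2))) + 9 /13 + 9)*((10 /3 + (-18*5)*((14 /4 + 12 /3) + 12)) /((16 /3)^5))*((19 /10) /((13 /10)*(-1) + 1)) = 4650280875 /27262976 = 170.57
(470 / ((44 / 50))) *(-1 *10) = -58750 / 11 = -5340.91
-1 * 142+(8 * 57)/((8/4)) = 86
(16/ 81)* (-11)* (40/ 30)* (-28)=81.12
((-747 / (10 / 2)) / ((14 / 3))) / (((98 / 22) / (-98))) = 24651 / 35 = 704.31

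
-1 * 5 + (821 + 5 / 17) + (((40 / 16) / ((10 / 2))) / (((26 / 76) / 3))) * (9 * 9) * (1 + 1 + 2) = 494357 / 221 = 2236.91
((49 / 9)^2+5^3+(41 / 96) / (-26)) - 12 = 9611821 / 67392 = 142.63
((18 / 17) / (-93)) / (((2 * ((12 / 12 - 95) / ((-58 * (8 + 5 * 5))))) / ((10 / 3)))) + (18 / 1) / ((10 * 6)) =-21393 / 247690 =-0.09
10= 10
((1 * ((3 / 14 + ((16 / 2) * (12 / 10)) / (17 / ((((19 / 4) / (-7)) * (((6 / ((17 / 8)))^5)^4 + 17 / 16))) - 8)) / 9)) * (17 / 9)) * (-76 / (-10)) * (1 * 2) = -19039637929527059045464924214756072817806 / 6054804788510917262988113179627796390775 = -3.14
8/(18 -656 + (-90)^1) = -1/91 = -0.01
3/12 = 1/4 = 0.25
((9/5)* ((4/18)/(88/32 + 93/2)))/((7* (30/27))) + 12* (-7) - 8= -3171664/34475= -92.00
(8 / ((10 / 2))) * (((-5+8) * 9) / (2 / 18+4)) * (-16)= -168.13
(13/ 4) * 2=6.50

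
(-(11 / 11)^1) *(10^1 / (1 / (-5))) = 50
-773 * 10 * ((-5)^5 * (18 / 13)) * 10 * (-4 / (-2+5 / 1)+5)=15943125000 / 13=1226394230.77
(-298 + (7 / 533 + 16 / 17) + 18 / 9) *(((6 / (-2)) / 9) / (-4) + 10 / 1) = -323482489 / 108732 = -2975.04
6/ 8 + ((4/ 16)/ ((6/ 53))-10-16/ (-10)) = -5.44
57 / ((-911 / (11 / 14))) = -627 / 12754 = -0.05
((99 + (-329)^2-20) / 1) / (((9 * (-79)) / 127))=-13756640 / 711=-19348.30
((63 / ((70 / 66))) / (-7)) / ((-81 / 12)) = 44 / 35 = 1.26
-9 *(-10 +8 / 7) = 79.71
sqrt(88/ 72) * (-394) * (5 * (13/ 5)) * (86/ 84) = -110123 * sqrt(11)/ 63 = -5797.41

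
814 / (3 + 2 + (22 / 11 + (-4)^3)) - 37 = -2923 / 57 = -51.28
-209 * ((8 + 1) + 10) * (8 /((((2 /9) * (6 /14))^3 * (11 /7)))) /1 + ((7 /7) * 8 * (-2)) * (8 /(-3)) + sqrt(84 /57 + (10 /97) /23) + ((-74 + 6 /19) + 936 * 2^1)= -1333840243 /57 + 177 * sqrt(84778) /42389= -23400704.80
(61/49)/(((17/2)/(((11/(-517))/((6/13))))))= -793/117453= -0.01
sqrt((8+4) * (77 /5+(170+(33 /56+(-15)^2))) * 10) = 3 * sqrt(268513) /7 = 222.08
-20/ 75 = -4/ 15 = -0.27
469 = 469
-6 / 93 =-2 / 31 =-0.06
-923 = -923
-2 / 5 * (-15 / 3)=2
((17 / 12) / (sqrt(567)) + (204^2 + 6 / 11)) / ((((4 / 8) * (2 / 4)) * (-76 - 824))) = -152594 / 825 - 17 * sqrt(7) / 170100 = -184.96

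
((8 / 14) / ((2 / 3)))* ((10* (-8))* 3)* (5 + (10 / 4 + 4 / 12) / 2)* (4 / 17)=-5280 / 17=-310.59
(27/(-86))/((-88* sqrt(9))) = 9/7568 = 0.00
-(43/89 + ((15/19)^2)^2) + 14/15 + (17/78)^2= 0.11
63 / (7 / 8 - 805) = -0.08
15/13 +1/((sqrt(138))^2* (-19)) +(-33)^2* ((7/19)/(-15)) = -4361969/170430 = -25.59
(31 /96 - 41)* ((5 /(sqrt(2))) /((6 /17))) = -331925* sqrt(2) /1152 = -407.48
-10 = -10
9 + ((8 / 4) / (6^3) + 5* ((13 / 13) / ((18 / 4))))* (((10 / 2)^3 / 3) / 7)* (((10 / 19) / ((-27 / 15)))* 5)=-145399 / 193914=-0.75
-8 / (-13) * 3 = 24 / 13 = 1.85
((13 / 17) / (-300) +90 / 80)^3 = 1500730351849 / 1061208000000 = 1.41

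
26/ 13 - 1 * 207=-205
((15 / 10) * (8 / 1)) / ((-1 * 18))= -2 / 3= -0.67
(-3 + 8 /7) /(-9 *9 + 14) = 13 /469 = 0.03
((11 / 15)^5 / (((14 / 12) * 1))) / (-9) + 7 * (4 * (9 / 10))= 401539148 / 15946875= 25.18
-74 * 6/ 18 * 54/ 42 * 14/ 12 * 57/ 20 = -2109/ 20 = -105.45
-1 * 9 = -9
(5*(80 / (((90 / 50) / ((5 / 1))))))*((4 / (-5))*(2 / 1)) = -16000 / 9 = -1777.78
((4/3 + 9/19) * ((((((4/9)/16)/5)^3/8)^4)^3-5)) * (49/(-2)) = 2684685002439986503522649560613237096033135836819499211816959999999999999999999999999999999994953/12128158917303683828079336235780028886379135541803959189504000000000000000000000000000000000000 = 221.36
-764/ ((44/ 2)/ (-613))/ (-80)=-117083/ 440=-266.10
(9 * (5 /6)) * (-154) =-1155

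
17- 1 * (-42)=59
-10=-10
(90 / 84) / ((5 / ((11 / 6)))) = 11 / 28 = 0.39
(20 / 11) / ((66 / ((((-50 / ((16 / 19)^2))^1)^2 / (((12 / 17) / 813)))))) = 1876215146875 / 11894784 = 157734.28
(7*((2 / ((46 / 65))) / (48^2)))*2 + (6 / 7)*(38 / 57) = 109169 / 185472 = 0.59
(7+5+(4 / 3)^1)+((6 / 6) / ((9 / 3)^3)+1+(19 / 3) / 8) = 3275 / 216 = 15.16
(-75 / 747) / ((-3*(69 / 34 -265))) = -850 / 6678927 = -0.00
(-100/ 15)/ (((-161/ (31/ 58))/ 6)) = 0.13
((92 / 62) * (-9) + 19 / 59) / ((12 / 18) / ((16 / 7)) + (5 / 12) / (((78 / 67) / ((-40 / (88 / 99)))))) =3718572 / 4512143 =0.82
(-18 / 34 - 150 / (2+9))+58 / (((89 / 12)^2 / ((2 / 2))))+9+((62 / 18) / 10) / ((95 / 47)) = -49910172361 / 12664490850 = -3.94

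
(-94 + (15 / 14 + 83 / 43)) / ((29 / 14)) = -1889 / 43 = -43.93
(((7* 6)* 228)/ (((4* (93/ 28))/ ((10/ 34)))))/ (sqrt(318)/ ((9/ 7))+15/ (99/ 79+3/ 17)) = -30502241280/ 1128399163+38438830080* sqrt(318)/ 19182785771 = 8.70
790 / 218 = 395 / 109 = 3.62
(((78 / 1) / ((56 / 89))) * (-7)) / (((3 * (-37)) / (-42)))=-24297 / 74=-328.34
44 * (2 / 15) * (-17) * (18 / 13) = -8976 / 65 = -138.09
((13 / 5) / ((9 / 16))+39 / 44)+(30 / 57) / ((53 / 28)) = 11537749 / 1993860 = 5.79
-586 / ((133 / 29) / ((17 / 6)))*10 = -1444490 / 399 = -3620.28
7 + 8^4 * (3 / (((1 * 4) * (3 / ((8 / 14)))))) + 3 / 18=24877 / 42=592.31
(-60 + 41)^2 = 361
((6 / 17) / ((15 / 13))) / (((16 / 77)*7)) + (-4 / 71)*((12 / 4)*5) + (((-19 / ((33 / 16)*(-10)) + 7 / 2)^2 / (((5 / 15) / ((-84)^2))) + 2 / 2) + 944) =414717.73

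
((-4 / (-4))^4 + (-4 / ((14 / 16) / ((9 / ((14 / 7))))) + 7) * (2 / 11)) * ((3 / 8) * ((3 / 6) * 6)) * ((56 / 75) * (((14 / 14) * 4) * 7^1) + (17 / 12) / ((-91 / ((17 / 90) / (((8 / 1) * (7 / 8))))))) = -34.52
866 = 866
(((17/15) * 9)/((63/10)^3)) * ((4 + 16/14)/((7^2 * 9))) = 13600/28588707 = 0.00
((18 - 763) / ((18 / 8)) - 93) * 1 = -3817 / 9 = -424.11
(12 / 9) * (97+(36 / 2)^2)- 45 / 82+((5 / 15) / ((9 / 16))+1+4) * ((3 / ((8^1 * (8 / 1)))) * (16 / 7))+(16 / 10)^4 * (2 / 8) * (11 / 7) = 3641761289 / 6457500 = 563.96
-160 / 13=-12.31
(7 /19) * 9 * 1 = 63 /19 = 3.32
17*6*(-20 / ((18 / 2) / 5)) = -3400 / 3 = -1133.33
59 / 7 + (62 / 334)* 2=10287 / 1169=8.80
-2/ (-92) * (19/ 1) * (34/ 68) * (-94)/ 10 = -893/ 460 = -1.94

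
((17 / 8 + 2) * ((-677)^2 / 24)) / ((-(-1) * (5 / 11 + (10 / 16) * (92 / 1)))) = 55457809 / 40800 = 1359.26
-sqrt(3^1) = -sqrt(3) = -1.73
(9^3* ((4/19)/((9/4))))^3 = 2176782336/6859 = 317361.47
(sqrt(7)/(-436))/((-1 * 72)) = sqrt(7)/31392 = 0.00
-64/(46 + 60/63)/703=-672/346579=-0.00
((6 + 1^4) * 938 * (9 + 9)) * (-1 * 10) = -1181880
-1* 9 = -9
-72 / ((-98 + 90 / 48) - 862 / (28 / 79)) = 448 / 15731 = 0.03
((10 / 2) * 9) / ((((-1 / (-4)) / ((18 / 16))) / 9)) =3645 / 2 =1822.50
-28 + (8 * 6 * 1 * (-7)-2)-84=-450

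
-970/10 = -97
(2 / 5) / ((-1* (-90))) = 1 / 225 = 0.00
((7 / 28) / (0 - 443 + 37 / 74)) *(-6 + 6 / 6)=1 / 354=0.00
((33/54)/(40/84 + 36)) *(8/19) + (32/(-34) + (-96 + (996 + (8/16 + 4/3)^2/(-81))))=324309959795/360735444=899.02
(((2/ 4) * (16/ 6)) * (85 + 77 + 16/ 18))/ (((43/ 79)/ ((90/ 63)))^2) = 1496.07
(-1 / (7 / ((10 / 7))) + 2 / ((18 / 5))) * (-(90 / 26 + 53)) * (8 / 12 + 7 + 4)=-568850 / 2457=-231.52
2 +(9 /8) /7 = 121 /56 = 2.16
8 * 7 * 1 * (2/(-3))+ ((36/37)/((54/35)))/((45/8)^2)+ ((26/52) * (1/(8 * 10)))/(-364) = -19538643743/523635840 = -37.31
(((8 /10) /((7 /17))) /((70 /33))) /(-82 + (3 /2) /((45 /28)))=-1683 /148960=-0.01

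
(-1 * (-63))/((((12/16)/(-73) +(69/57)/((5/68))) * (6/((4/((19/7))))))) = 429240/456403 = 0.94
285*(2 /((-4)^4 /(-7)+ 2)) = -1995 /121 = -16.49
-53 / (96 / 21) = -371 / 32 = -11.59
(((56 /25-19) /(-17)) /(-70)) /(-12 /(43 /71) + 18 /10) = 18017 /23044350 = 0.00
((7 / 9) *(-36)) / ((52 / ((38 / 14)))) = -19 / 13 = -1.46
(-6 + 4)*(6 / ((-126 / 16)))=32 / 21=1.52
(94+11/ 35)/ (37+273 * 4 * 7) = 3301/ 268835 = 0.01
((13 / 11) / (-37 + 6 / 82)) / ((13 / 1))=-41 / 16654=-0.00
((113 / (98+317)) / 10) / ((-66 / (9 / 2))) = -339 / 182600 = -0.00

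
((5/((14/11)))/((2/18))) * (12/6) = 495/7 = 70.71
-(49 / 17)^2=-2401 / 289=-8.31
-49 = -49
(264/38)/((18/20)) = 440/57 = 7.72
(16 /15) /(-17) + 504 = 128504 /255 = 503.94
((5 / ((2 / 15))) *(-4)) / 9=-50 / 3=-16.67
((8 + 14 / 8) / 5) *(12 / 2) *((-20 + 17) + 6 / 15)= -1521 / 50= -30.42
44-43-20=-19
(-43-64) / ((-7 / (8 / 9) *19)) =0.72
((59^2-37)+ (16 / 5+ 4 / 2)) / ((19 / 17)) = 293182 / 95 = 3086.13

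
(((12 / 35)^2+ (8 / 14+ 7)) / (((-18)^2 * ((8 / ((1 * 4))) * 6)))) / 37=9419 / 176223600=0.00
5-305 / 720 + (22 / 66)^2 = 75 / 16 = 4.69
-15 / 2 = -7.50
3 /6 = 1 /2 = 0.50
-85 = -85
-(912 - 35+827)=-1704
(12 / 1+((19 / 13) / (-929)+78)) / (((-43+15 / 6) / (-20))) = 44.44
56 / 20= 2.80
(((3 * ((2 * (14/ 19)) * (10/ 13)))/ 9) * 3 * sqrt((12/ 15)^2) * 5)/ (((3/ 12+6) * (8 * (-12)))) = -28/ 3705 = -0.01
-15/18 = -5/6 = -0.83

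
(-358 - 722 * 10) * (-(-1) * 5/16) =-18945/8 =-2368.12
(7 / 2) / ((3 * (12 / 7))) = 49 / 72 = 0.68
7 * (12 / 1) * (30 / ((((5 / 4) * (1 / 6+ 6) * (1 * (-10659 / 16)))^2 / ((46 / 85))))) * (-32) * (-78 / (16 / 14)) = 829585096704 / 7344847671425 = 0.11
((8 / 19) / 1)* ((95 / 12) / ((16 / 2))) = 5 / 12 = 0.42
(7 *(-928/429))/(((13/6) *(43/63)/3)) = -2455488/79937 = -30.72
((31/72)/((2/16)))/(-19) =-31/171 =-0.18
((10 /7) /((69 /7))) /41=10 /2829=0.00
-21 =-21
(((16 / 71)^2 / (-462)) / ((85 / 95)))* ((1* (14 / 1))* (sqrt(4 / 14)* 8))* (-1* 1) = 38912* sqrt(14) / 19796007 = 0.01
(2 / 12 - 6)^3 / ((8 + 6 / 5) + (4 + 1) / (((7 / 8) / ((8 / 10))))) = -1500625 / 104112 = -14.41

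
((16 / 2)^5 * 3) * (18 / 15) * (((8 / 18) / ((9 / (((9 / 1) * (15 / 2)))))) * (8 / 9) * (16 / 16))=1048576 / 3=349525.33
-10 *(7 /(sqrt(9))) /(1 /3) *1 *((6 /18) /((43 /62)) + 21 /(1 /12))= -2279900 /129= -17673.64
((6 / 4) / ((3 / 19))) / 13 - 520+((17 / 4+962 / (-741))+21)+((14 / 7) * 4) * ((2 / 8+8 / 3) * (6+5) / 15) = -4252211 / 8892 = -478.21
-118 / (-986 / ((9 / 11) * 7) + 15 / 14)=14868 / 21557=0.69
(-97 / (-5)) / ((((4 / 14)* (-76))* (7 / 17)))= -1649 / 760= -2.17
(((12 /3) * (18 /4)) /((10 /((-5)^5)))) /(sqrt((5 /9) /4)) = -6750 * sqrt(5) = -15093.46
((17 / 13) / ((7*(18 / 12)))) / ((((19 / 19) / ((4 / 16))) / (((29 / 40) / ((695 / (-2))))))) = -0.00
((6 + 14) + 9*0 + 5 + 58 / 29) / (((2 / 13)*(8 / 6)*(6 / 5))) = 1755 / 16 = 109.69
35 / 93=0.38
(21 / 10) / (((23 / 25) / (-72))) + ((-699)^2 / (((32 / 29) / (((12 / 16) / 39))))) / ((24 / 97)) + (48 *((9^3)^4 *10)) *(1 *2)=83014219941629402433 / 306176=271132355056011.58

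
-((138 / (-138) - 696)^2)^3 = -114655968874330129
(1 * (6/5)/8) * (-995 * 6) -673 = -3137/2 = -1568.50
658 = 658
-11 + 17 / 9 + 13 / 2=-47 / 18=-2.61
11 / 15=0.73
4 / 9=0.44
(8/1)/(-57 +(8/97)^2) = -75272/536249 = -0.14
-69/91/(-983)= 0.00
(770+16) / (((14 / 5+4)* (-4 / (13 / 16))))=-25545 / 1088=-23.48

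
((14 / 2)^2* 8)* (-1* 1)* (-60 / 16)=1470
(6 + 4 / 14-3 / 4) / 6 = 155 / 168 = 0.92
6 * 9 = 54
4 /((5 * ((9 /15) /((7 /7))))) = 4 /3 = 1.33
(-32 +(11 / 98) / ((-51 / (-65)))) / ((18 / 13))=-2069873 / 89964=-23.01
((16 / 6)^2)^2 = 4096 / 81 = 50.57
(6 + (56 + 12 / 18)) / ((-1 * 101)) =-188 / 303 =-0.62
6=6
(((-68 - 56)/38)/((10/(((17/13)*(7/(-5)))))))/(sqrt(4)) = 3689/12350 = 0.30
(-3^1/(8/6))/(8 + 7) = -0.15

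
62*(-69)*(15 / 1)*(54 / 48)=-288765 / 4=-72191.25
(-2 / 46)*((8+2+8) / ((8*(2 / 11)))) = -99 / 184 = -0.54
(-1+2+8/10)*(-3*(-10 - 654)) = 3585.60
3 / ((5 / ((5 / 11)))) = 3 / 11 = 0.27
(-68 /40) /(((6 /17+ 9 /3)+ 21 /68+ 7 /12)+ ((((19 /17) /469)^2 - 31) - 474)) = 3242005179 /954970568915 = 0.00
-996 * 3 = -2988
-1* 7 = -7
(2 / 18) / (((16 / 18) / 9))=9 / 8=1.12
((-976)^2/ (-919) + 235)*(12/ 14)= -4419666/ 6433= -687.03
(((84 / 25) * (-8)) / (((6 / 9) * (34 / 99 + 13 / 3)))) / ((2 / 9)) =-449064 / 11575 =-38.80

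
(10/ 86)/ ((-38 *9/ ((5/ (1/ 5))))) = -125/ 14706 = -0.01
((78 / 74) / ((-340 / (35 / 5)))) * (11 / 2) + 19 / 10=44801 / 25160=1.78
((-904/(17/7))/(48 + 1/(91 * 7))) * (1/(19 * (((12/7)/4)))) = -28216552/29629113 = -0.95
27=27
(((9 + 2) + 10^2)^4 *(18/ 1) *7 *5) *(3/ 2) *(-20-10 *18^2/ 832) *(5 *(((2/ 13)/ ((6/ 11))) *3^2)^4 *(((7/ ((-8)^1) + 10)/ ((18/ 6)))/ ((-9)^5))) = 871093832318045875/ 23762752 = 36657952425.63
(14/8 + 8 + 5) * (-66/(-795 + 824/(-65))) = 126555/104998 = 1.21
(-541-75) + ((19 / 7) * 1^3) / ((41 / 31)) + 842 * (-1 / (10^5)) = -8810270827 / 14350000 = -613.96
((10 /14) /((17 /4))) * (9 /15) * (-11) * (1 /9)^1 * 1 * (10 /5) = -88 /357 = -0.25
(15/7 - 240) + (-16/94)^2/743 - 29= -3065923668/11489009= -266.86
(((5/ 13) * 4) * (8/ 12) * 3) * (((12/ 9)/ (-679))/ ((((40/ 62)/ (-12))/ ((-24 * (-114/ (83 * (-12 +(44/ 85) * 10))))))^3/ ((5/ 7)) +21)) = -67447000869729454080/ 234420925483282714466563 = -0.00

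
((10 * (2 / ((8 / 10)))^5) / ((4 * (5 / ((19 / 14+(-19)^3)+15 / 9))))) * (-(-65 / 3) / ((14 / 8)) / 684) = -58490046875 / 9652608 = -6059.51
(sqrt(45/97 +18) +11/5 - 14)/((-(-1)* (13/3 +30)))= -177/515 +9* sqrt(19303)/9991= -0.22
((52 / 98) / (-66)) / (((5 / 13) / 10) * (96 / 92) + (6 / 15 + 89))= -19435 / 216213921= -0.00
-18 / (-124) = 9 / 62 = 0.15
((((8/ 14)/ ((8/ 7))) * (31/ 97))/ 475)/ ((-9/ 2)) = -31/ 414675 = -0.00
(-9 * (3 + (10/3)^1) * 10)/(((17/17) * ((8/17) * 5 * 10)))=-969/40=-24.22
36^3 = 46656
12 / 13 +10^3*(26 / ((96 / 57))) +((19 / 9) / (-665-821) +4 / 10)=6710561027 / 434655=15438.82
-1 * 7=-7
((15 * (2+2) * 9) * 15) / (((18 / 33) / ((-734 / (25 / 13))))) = -5667948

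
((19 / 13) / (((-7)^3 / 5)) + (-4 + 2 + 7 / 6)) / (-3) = 22865 / 80262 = 0.28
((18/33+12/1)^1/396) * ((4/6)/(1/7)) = 161/1089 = 0.15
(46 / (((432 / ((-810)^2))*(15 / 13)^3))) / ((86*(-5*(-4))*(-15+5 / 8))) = -1.84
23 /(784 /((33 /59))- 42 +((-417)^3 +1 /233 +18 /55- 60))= -884235 /2787662826688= -0.00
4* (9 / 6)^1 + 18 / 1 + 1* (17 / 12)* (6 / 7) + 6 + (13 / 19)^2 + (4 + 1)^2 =286473 / 5054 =56.68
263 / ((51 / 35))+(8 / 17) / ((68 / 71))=156911 / 867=180.98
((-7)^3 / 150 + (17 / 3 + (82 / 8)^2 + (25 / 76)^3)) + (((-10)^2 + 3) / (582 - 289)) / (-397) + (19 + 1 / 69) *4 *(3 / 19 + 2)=24011402376291553 / 88082169585600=272.60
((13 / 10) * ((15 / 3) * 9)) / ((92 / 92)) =117 / 2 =58.50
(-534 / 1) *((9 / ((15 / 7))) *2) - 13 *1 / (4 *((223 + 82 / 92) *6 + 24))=-2821354183 / 628980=-4485.60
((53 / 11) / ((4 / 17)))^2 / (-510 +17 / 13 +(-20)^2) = -3.86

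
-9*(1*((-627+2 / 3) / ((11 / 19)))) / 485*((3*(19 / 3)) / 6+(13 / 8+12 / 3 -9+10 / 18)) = 178505 / 25608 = 6.97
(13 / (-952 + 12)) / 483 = -13 / 454020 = -0.00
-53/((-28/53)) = 2809/28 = 100.32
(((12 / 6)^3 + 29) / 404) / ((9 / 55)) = 2035 / 3636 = 0.56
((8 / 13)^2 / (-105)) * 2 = -128 / 17745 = -0.01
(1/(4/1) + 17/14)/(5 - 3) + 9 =545/56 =9.73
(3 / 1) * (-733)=-2199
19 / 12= 1.58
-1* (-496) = 496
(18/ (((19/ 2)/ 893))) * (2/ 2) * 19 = 32148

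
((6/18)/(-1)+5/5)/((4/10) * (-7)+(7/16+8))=160/1353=0.12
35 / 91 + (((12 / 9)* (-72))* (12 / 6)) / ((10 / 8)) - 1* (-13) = -9114 / 65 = -140.22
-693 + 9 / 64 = -44343 / 64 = -692.86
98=98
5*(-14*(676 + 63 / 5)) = -48202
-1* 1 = -1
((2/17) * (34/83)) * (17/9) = 68/747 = 0.09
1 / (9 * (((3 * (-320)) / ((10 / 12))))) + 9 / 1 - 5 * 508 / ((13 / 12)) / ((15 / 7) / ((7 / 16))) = -63307021 / 134784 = -469.69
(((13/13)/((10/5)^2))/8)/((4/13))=13/128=0.10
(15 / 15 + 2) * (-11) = -33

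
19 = 19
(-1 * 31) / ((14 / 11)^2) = -3751 / 196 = -19.14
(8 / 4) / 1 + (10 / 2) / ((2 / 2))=7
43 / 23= 1.87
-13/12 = -1.08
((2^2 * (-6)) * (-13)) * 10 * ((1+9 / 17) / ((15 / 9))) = 48672 / 17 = 2863.06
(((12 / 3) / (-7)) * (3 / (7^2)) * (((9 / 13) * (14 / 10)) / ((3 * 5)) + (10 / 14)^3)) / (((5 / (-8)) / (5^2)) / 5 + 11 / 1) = -1530496 / 1121077321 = -0.00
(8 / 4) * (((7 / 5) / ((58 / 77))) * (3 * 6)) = 9702 / 145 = 66.91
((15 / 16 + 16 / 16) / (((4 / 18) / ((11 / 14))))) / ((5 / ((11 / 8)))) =33759 / 17920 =1.88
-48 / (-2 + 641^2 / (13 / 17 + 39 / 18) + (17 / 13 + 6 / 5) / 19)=-454480 / 1327127943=-0.00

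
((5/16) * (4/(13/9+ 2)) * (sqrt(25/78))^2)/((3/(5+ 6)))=1375/3224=0.43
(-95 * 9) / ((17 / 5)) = -4275 / 17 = -251.47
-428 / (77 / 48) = -20544 / 77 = -266.81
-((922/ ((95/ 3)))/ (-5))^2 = -7650756/ 225625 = -33.91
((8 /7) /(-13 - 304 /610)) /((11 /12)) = -29280 /317009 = -0.09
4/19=0.21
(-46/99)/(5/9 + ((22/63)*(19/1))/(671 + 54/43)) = -9308054/11326909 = -0.82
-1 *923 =-923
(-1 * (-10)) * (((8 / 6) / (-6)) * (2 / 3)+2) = 18.52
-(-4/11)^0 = -1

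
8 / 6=4 / 3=1.33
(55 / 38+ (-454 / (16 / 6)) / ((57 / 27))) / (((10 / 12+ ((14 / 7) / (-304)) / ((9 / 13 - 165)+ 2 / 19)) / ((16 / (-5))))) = 23435385792 / 77063905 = 304.10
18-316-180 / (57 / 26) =-7222 / 19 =-380.11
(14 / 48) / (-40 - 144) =-7 / 4416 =-0.00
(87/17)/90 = 29/510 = 0.06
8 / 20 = 2 / 5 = 0.40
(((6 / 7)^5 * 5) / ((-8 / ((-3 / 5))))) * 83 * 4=968112 / 16807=57.60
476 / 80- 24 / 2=-121 / 20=-6.05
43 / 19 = 2.26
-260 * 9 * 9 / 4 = -5265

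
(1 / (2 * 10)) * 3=3 / 20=0.15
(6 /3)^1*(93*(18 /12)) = 279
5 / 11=0.45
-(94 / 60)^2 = -2.45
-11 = -11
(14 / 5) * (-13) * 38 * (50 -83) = 228228 / 5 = 45645.60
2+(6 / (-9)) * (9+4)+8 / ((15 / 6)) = -52 / 15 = -3.47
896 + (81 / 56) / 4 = 200785 / 224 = 896.36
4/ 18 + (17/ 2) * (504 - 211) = 44833/ 18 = 2490.72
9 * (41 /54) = 41 /6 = 6.83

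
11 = 11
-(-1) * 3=3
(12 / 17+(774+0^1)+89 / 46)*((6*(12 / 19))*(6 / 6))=21863988 / 7429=2943.06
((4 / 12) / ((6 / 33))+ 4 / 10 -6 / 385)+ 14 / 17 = 119431 / 39270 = 3.04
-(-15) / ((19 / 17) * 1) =255 / 19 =13.42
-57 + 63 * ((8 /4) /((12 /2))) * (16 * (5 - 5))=-57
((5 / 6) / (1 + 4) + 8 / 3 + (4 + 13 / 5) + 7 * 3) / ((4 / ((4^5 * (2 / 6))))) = 116864 / 45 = 2596.98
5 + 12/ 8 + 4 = 21/ 2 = 10.50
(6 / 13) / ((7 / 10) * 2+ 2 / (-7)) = 70 / 169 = 0.41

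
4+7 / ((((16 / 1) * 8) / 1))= 519 / 128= 4.05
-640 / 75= -8.53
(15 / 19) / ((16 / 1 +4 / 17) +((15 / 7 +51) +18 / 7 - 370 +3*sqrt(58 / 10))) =-316551900 / 119437782881 - 637245*sqrt(145) / 119437782881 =-0.00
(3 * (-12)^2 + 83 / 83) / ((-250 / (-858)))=185757 / 125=1486.06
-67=-67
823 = 823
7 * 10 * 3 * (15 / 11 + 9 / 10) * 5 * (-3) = -78435 / 11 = -7130.45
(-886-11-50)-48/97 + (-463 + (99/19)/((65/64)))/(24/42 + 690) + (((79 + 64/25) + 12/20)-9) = -875.00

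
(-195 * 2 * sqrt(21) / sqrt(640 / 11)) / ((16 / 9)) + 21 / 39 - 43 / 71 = -351 * sqrt(2310) / 128 - 62 / 923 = -131.86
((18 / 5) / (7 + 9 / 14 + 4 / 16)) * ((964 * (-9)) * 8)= -34981632 / 1105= -31657.59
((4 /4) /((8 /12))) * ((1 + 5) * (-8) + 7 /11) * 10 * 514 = -4016910 /11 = -365173.64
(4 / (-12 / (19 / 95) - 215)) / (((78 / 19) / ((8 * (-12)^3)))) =175104 / 3575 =48.98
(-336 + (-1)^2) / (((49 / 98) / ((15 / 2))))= -5025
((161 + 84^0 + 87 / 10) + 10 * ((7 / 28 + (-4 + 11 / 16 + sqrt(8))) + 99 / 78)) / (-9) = -79439 / 4680 - 20 * sqrt(2) / 9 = -20.12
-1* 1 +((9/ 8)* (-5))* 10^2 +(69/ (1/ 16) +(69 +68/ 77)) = 93999/ 154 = 610.38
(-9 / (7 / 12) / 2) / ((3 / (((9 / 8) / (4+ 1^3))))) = -81 / 140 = -0.58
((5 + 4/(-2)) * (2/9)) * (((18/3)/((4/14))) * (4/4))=14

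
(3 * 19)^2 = 3249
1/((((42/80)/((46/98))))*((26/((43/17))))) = 0.09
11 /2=5.50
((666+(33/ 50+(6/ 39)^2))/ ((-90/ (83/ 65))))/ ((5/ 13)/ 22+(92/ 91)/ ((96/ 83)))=-72007103014/ 6787145625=-10.61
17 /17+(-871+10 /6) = -2605 /3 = -868.33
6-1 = 5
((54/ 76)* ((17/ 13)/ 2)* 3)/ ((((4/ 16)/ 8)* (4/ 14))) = 38556/ 247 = 156.10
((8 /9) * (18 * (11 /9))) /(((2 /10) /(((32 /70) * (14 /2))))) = 2816 /9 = 312.89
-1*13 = -13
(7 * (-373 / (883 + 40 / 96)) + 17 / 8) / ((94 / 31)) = -2183609 / 7971952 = -0.27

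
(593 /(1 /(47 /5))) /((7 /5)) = 27871 /7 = 3981.57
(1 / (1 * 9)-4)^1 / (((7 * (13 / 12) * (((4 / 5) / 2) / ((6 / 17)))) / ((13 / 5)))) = -20 / 17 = -1.18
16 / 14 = 1.14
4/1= 4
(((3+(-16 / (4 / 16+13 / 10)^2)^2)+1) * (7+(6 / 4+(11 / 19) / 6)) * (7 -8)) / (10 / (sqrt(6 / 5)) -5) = -625157176 * sqrt(30) / 52640697 -625157176 / 17546899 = -100.67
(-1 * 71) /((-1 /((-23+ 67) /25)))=3124 /25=124.96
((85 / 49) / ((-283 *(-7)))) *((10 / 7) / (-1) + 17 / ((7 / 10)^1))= 13600 / 679483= 0.02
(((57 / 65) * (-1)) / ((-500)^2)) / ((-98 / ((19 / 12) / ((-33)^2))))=361 / 6936930000000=0.00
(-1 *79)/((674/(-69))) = 5451/674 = 8.09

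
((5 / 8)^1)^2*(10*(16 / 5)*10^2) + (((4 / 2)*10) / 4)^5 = 4375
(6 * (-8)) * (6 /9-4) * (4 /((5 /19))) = 2432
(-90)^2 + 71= 8171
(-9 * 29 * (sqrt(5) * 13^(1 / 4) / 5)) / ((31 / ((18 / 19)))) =-4698 * 13^(1 / 4) * sqrt(5) / 2945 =-6.77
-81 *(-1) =81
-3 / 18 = -1 / 6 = -0.17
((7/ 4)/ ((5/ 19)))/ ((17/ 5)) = 133/ 68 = 1.96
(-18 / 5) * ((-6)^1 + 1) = 18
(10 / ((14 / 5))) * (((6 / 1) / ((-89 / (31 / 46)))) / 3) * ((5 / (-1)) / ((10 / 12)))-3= -38337 / 14329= -2.68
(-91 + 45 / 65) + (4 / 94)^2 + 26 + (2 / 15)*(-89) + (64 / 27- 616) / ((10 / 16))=-4101571402 / 3876795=-1057.98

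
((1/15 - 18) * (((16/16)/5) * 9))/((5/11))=-8877/125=-71.02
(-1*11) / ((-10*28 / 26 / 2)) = 143 / 70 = 2.04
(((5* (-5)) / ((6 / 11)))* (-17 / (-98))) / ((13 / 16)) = -18700 / 1911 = -9.79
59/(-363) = -59/363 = -0.16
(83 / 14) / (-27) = -83 / 378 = -0.22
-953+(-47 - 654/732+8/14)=-854275/854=-1000.32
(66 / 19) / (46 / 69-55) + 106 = 328084 / 3097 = 105.94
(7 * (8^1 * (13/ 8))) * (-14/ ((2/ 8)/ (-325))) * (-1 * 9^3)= -1207369800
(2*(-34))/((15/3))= -68/5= -13.60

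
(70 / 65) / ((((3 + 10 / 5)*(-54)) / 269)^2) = 506527 / 473850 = 1.07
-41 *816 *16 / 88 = -66912 / 11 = -6082.91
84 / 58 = 42 / 29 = 1.45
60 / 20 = 3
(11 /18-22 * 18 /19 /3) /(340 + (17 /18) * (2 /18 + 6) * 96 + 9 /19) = -0.01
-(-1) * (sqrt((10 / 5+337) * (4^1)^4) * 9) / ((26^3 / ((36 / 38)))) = 0.14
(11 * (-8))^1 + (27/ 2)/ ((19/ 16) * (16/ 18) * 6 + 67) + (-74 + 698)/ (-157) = -6340883/ 69080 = -91.79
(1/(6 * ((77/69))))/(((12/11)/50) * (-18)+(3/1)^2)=575/33138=0.02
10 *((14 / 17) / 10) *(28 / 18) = 1.28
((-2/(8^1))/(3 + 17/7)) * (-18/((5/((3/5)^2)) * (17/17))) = 0.06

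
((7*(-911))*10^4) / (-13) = 63770000 / 13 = 4905384.62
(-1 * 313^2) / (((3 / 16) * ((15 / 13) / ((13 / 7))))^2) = -716311707904 / 99225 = -7219064.83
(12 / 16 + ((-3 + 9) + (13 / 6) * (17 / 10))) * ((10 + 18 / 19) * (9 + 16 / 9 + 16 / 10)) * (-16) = -290103424 / 12825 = -22620.15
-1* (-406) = 406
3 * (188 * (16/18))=1504/3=501.33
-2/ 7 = -0.29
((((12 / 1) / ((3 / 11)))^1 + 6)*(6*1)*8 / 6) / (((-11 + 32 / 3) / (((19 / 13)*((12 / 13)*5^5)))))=-855000000 / 169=-5059171.60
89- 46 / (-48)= 2159 / 24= 89.96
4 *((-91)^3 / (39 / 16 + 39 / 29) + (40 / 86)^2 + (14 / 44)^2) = -796937.63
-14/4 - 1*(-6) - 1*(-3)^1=11/2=5.50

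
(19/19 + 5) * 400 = 2400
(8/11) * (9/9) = 8/11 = 0.73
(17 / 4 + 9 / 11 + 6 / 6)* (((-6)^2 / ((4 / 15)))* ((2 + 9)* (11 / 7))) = 396495 / 28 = 14160.54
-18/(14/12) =-108/7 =-15.43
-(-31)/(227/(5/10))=31/454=0.07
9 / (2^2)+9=45 / 4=11.25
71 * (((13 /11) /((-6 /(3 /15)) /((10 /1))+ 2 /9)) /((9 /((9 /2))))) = -8307 /550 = -15.10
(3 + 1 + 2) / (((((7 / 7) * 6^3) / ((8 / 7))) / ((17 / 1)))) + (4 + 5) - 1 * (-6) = 979 / 63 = 15.54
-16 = -16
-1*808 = -808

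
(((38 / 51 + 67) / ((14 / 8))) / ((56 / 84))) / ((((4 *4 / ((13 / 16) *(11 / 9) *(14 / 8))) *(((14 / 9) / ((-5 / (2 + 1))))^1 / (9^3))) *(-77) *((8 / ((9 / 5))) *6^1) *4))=32743035 / 54591488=0.60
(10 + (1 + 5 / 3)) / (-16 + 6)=-19 / 15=-1.27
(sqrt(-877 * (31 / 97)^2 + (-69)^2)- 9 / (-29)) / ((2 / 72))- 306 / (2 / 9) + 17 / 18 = -712469 / 522 + 72 * sqrt(10988363) / 97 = 1095.64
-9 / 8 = -1.12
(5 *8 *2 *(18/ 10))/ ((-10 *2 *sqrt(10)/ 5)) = -18 *sqrt(10)/ 5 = -11.38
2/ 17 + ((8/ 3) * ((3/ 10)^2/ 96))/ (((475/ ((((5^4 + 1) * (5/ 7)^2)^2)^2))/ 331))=33754702566279313/ 1862030723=18127897.76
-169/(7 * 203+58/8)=-676/5713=-0.12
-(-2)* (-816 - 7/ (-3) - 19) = -4996/ 3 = -1665.33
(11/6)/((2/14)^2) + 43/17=9421/102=92.36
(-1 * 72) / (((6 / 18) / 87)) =-18792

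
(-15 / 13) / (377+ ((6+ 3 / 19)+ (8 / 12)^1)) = -855 / 284414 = -0.00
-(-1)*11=11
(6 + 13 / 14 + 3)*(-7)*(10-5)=-695 / 2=-347.50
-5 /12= -0.42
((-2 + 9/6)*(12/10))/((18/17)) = -17/30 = -0.57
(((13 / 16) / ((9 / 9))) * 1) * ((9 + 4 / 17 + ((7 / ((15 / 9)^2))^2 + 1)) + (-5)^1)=800137 / 85000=9.41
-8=-8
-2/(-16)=1/8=0.12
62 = 62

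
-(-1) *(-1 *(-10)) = 10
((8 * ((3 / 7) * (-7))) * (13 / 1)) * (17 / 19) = -5304 / 19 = -279.16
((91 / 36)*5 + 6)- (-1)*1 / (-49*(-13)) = 427463 / 22932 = 18.64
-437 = -437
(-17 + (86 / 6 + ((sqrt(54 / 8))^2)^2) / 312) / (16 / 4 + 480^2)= -0.00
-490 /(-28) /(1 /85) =2975 /2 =1487.50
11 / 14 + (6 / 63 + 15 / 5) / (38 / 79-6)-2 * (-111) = 2034691 / 9156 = 222.22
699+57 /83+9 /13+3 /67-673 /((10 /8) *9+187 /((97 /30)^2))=677.33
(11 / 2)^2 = 121 / 4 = 30.25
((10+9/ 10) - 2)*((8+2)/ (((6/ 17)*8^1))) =1513/ 48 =31.52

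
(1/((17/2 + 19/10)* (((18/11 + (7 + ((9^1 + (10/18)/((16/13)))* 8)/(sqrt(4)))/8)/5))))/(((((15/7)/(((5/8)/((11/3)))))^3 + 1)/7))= 9507960/40643128513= 0.00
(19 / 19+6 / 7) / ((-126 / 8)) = -52 / 441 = -0.12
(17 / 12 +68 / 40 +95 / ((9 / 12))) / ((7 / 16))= 31148 / 105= 296.65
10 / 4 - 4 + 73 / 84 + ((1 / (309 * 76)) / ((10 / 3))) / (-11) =-0.63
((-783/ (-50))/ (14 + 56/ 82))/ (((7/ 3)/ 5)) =96309/ 42140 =2.29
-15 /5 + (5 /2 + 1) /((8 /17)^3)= 31319 /1024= 30.58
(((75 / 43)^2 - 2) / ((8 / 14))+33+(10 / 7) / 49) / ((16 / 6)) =13.07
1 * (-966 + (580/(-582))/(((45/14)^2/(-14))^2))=-230978771338/238656375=-967.83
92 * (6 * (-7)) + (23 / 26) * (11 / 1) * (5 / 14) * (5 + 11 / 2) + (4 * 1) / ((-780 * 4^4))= -14697637 / 3840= -3827.51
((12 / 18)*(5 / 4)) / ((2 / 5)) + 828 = 9961 / 12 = 830.08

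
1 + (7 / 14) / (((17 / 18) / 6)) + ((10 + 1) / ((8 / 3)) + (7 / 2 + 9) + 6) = 3645 / 136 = 26.80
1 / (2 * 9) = 1 / 18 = 0.06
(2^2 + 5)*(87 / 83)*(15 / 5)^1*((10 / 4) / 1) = 11745 / 166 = 70.75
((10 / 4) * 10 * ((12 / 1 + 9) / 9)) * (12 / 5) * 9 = 1260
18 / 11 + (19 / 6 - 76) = -4699 / 66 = -71.20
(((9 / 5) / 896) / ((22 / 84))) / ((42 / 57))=513 / 49280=0.01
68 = 68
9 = 9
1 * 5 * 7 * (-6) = -210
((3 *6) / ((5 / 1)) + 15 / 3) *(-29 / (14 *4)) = -1247 / 280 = -4.45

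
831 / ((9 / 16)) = 4432 / 3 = 1477.33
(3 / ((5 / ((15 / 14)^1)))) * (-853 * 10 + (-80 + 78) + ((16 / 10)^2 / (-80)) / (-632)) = -1516562991 / 276500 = -5484.86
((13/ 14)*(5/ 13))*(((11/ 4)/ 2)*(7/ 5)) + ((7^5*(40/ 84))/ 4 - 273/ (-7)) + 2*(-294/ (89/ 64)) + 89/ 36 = 1620.16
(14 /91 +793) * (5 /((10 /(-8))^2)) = 164976 /65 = 2538.09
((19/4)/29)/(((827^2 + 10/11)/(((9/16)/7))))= 627/32580597056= 0.00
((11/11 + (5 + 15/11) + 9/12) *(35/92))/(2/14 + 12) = 1029/4048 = 0.25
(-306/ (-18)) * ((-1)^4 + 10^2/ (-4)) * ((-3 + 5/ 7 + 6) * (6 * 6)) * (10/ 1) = -3818880/ 7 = -545554.29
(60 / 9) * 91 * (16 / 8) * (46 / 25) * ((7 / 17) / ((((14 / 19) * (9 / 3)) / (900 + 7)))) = 288549352 / 765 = 377188.70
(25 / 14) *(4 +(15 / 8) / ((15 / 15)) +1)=1375 / 112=12.28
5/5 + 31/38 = 69/38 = 1.82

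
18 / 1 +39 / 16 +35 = 55.44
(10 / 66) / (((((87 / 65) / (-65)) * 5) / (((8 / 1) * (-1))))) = 33800 / 2871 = 11.77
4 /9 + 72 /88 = 125 /99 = 1.26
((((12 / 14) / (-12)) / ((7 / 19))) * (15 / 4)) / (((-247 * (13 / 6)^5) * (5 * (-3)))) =-0.00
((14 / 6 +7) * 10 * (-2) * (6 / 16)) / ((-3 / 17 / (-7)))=-8330 / 3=-2776.67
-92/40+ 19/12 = -0.72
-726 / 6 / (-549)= 121 / 549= 0.22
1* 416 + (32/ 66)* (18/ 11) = 50432/ 121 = 416.79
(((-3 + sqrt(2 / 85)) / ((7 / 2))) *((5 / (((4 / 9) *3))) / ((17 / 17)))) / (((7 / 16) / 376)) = -135360 / 49 + 9024 *sqrt(170) / 833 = -2621.20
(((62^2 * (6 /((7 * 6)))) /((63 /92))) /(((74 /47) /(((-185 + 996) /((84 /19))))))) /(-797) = -32015001938 /273097629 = -117.23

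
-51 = -51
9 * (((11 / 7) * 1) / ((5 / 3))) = 297 / 35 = 8.49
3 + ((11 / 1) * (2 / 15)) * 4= 8.87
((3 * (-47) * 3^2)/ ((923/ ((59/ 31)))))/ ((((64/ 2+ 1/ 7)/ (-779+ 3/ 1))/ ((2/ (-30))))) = -15062936/ 3576625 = -4.21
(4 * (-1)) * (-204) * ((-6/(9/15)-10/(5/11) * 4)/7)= -11424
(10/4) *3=15/2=7.50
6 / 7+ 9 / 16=159 / 112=1.42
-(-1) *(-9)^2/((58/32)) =1296/29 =44.69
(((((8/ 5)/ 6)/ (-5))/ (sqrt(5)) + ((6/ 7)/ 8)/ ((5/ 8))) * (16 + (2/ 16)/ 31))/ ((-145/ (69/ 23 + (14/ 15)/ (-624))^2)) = -4135426869/ 24308960000 + 9649329361 * sqrt(5)/ 911586000000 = -0.15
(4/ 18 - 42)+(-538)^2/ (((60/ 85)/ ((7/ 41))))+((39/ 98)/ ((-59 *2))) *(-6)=149276602675/ 2133558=69966.04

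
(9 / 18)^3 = 1 / 8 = 0.12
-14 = -14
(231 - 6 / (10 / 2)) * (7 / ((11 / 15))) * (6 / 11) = 144774 / 121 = 1196.48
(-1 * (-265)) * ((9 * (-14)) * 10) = -333900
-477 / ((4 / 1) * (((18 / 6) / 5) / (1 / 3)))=-66.25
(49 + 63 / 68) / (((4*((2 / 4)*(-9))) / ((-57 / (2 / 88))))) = 709555 / 102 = 6956.42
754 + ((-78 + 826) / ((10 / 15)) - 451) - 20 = 1405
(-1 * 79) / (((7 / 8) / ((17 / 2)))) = -5372 / 7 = -767.43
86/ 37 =2.32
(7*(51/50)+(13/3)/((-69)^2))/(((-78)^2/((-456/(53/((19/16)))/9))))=-1840984841/1381674574800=-0.00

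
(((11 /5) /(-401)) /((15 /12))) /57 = -44 /571425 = -0.00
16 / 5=3.20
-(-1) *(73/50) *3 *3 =657/50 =13.14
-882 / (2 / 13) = -5733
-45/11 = -4.09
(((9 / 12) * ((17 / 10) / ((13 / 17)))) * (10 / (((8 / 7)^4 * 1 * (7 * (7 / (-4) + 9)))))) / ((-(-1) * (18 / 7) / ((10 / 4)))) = 3469445 / 18530304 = 0.19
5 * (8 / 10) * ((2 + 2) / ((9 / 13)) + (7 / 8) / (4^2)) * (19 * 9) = 127661 / 32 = 3989.41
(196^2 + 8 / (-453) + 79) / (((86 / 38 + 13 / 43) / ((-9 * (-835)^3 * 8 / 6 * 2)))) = 8294377735016064625 / 39562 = 209655167459078.53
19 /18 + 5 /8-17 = -1103 /72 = -15.32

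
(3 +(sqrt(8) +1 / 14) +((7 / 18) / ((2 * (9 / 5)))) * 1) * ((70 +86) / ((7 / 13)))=4056 * sqrt(2) / 7 +1218659 / 1323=1740.57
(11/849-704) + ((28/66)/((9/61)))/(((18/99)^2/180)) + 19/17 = 215828156/14433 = 14953.80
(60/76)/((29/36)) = 540/551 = 0.98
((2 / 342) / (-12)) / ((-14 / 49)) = 7 / 4104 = 0.00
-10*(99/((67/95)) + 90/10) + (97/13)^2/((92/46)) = -33196637/22646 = -1465.89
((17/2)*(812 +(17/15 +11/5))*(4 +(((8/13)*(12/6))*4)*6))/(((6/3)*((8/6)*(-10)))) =-2266219/260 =-8716.23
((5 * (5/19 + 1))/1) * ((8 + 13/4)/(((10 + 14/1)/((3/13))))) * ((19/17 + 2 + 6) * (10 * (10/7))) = 2615625/29393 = 88.99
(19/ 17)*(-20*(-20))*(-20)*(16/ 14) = -1216000/ 119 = -10218.49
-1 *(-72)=72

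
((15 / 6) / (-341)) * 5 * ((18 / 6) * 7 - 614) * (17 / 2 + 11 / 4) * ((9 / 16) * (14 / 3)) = 14009625 / 21824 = 641.94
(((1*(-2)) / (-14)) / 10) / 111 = 1 / 7770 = 0.00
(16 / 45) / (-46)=-8 / 1035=-0.01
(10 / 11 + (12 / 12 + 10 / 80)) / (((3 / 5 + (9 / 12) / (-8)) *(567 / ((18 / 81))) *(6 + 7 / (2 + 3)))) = 35800 / 168230601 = 0.00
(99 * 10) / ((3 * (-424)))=-165 / 212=-0.78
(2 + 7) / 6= 3 / 2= 1.50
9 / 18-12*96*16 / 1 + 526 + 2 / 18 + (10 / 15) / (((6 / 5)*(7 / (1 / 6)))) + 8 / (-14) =-3384224 / 189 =-17905.95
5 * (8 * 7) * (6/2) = 840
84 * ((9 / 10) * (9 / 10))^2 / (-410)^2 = 137781 / 420250000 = 0.00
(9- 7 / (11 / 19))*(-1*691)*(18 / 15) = 140964 / 55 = 2562.98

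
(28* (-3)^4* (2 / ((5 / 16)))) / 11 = 72576 / 55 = 1319.56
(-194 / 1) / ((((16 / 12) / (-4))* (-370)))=-291 / 185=-1.57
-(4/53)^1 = -4/53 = -0.08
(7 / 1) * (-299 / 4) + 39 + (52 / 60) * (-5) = -5863 / 12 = -488.58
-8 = -8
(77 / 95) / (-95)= -77 / 9025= -0.01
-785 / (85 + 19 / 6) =-4710 / 529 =-8.90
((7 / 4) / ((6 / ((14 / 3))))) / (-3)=-0.45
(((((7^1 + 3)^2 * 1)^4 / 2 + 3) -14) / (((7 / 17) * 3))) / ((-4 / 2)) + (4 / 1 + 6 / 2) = -283333173 / 14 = -20238083.79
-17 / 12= -1.42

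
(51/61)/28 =51/1708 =0.03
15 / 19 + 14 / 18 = 268 / 171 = 1.57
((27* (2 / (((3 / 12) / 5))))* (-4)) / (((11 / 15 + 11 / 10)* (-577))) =25920 / 6347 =4.08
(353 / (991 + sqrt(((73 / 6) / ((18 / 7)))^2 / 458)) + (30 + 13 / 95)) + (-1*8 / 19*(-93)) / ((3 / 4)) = 41220016469185393 / 498406711225345 - 19481364*sqrt(458) / 5246386433951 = 82.70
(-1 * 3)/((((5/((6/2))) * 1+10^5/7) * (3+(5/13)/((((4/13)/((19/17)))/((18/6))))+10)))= -612/50105845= -0.00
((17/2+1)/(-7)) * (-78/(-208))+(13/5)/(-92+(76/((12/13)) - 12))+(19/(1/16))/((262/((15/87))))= -4562039/10637200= -0.43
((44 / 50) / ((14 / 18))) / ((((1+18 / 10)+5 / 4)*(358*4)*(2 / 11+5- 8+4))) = 121 / 733005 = 0.00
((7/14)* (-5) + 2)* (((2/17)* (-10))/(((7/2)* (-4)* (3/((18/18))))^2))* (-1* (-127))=635/14994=0.04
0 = 0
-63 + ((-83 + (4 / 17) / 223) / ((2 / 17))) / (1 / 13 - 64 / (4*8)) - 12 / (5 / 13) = 3040107 / 11150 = 272.66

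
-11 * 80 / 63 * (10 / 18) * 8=-35200 / 567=-62.08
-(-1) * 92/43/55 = 92/2365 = 0.04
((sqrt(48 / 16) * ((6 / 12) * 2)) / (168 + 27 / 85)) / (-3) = -85 * sqrt(3) / 42921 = -0.00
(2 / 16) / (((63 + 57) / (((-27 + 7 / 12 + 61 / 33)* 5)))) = -1081 / 8448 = -0.13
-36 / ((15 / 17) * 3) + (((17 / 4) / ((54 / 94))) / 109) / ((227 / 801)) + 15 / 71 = -1385997343 / 105405180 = -13.15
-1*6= -6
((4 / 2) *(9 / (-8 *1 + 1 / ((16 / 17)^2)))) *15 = -69120 / 1759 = -39.30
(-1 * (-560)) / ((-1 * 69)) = -560 / 69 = -8.12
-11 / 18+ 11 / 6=11 / 9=1.22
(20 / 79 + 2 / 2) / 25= 99 / 1975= 0.05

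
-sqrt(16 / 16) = -1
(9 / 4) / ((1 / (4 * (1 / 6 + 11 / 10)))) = 57 / 5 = 11.40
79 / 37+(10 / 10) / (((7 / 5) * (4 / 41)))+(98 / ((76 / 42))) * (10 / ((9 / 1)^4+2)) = 1232316949 / 129186092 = 9.54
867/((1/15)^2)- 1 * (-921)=195996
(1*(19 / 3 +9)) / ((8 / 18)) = 69 / 2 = 34.50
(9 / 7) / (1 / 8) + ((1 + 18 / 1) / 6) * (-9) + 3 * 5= -3.21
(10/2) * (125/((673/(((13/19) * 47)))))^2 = 29165703125/163507369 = 178.38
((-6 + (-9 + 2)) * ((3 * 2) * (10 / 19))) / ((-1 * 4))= 195 / 19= 10.26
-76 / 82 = -38 / 41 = -0.93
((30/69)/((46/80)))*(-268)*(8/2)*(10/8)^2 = -1266.54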